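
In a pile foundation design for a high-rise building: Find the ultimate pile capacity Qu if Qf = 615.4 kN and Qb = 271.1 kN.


Result: 886.5 kN

Derivation:
Using Qu = Qf + Qb
Qu = 615.4 + 271.1
Qu = 886.5 kN


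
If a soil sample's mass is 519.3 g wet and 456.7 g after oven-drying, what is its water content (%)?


Using w = (m_wet - m_dry) / m_dry * 100
m_wet - m_dry = 519.3 - 456.7 = 62.6 g
w = 62.6 / 456.7 * 100
w = 13.71 %


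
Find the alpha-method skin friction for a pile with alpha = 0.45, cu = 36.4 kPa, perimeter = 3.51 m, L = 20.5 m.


Using Qs = alpha * cu * perimeter * L
Qs = 0.45 * 36.4 * 3.51 * 20.5
Qs = 1178.62 kN


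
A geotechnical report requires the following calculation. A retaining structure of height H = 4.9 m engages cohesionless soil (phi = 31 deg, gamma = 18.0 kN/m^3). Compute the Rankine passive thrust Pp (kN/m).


Result: 675.07 kN/m

Derivation:
Compute passive earth pressure coefficient:
Kp = tan^2(45 + phi/2) = tan^2(60.5) = 3.124035
Compute passive force:
Pp = 0.5 * Kp * gamma * H^2
Pp = 0.5 * 3.124035 * 18.0 * 4.9^2
Pp = 675.07 kN/m


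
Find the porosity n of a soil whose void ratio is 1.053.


Using the relation n = e / (1 + e)
n = 1.053 / (1 + 1.053)
n = 1.053 / 2.053
n = 0.5129


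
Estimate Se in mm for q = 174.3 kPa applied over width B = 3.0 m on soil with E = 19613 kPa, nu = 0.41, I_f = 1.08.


Using Se = q * B * (1 - nu^2) * I_f / E
1 - nu^2 = 1 - 0.41^2 = 0.8319
Se = 174.3 * 3.0 * 0.8319 * 1.08 / 19613
Se = 0.023954 m
Convert to mm: Se = 0.023954 * 1000 = 23.954 mm


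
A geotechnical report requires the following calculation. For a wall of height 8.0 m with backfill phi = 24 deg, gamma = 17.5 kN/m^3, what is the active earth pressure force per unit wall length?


Compute active earth pressure coefficient:
Ka = tan^2(45 - phi/2) = tan^2(33.0) = 0.42173
Compute active force:
Pa = 0.5 * Ka * gamma * H^2
Pa = 0.5 * 0.42173 * 17.5 * 8.0^2
Pa = 236.17 kN/m


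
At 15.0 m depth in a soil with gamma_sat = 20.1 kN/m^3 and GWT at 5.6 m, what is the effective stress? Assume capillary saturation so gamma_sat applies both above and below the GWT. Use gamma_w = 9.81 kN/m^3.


Total stress = gamma_sat * depth
sigma = 20.1 * 15.0 = 301.5 kPa
Pore water pressure u = gamma_w * (depth - d_wt)
u = 9.81 * (15.0 - 5.6) = 92.214 kPa
Effective stress = sigma - u
sigma' = 301.5 - 92.214 = 209.29 kPa


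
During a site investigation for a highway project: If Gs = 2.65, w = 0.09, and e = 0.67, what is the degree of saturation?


Using S = Gs * w / e
S = 2.65 * 0.09 / 0.67
S = 0.356


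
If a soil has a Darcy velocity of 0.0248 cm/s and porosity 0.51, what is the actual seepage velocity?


Using v_s = v_d / n
v_s = 0.0248 / 0.51
v_s = 0.04863 cm/s


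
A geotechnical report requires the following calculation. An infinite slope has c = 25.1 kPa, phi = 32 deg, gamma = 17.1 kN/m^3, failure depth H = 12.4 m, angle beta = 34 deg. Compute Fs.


Using Fs = c / (gamma*H*sin(beta)*cos(beta)) + tan(phi)/tan(beta)
Cohesion contribution = 25.1 / (17.1*12.4*sin(34)*cos(34))
Cohesion contribution = 0.255341
Friction contribution = tan(32)/tan(34) = 0.926407
Fs = 0.255341 + 0.926407
Fs = 1.182


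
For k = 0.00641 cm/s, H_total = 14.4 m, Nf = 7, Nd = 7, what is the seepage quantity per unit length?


Convert k to m/s for unit consistency with H:
k = 0.00641 cm/s = 0.00641 / 100 m/s = 6.41e-05 m/s
Using q = k * H * Nf / Nd
Nf / Nd = 7 / 7 = 1.0
q = 6.41e-05 * 14.4 * 1.0
q = 0.000923 m^3/s per m


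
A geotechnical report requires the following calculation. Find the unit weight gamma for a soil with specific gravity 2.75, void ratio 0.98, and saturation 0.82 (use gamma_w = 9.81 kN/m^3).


Using gamma = gamma_w * (Gs + S*e) / (1 + e)
Numerator: Gs + S*e = 2.75 + 0.82*0.98 = 3.5536
Denominator: 1 + e = 1 + 0.98 = 1.98
gamma = 9.81 * 3.5536 / 1.98
gamma = 17.606 kN/m^3


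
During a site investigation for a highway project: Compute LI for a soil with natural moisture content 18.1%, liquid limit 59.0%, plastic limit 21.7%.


First compute the plasticity index:
PI = LL - PL = 59.0 - 21.7 = 37.3
Then compute the liquidity index:
LI = (w - PL) / PI
LI = (18.1 - 21.7) / 37.3
LI = -0.097


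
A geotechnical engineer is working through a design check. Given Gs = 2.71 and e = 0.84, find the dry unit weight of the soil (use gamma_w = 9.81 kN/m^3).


Using gamma_d = Gs * gamma_w / (1 + e)
gamma_d = 2.71 * 9.81 / (1 + 0.84)
gamma_d = 2.71 * 9.81 / 1.84
gamma_d = 14.448 kN/m^3


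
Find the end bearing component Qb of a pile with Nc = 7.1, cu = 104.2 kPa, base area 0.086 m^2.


Using Qb = Nc * cu * Ab
Qb = 7.1 * 104.2 * 0.086
Qb = 63.62 kN


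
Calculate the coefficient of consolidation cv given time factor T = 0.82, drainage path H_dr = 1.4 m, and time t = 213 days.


Result: 0.00755 m^2/day

Derivation:
Using cv = T * H_dr^2 / t
H_dr^2 = 1.4^2 = 1.96
cv = 0.82 * 1.96 / 213
cv = 0.00755 m^2/day


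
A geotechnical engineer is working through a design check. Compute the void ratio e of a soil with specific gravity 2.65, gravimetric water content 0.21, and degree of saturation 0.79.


Using the relation e = Gs * w / S
e = 2.65 * 0.21 / 0.79
e = 0.7044


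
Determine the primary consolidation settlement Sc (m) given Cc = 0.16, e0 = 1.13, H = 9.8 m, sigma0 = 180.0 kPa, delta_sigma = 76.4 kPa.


Using Sc = Cc * H / (1 + e0) * log10((sigma0 + delta_sigma) / sigma0)
Stress ratio = (180.0 + 76.4) / 180.0 = 1.42444
log10(1.42444) = 0.153646
Cc * H / (1 + e0) = 0.16 * 9.8 / (1 + 1.13) = 0.73615
Sc = 0.73615 * 0.153646
Sc = 0.1131 m


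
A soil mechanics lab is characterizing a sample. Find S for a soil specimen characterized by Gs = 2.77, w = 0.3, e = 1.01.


Using S = Gs * w / e
S = 2.77 * 0.3 / 1.01
S = 0.8228


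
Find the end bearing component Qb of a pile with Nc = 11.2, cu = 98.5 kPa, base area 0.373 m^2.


Result: 411.49 kN

Derivation:
Using Qb = Nc * cu * Ab
Qb = 11.2 * 98.5 * 0.373
Qb = 411.49 kN


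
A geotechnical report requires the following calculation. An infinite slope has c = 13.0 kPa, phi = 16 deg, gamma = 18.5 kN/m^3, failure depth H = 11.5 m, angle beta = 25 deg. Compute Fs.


Using Fs = c / (gamma*H*sin(beta)*cos(beta)) + tan(phi)/tan(beta)
Cohesion contribution = 13.0 / (18.5*11.5*sin(25)*cos(25))
Cohesion contribution = 0.159533
Friction contribution = tan(16)/tan(25) = 0.614927
Fs = 0.159533 + 0.614927
Fs = 0.774


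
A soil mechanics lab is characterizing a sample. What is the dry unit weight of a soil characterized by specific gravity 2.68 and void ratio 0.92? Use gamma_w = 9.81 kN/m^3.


Using gamma_d = Gs * gamma_w / (1 + e)
gamma_d = 2.68 * 9.81 / (1 + 0.92)
gamma_d = 2.68 * 9.81 / 1.92
gamma_d = 13.693 kN/m^3


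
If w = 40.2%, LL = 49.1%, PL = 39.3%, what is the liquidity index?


Result: 0.092

Derivation:
First compute the plasticity index:
PI = LL - PL = 49.1 - 39.3 = 9.8
Then compute the liquidity index:
LI = (w - PL) / PI
LI = (40.2 - 39.3) / 9.8
LI = 0.092


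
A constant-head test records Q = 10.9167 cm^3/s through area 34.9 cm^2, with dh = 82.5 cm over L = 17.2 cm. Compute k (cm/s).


Compute hydraulic gradient:
i = dh / L = 82.5 / 17.2 = 4.79651
Then apply Darcy's law:
k = Q / (A * i)
k = 10.9167 / (34.9 * 4.79651)
k = 10.9167 / 167.398
k = 0.065214 cm/s


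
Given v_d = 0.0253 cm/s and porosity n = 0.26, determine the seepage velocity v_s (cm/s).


Using v_s = v_d / n
v_s = 0.0253 / 0.26
v_s = 0.09731 cm/s


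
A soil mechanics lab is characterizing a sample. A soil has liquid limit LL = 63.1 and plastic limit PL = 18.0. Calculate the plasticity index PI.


Using PI = LL - PL
PI = 63.1 - 18.0
PI = 45.1


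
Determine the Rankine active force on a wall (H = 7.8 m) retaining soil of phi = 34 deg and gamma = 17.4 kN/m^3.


Compute active earth pressure coefficient:
Ka = tan^2(45 - phi/2) = tan^2(28.0) = 0.282715
Compute active force:
Pa = 0.5 * Ka * gamma * H^2
Pa = 0.5 * 0.282715 * 17.4 * 7.8^2
Pa = 149.64 kN/m


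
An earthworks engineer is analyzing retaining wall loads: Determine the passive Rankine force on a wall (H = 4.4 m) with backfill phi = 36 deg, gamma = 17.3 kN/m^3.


Result: 645.04 kN/m

Derivation:
Compute passive earth pressure coefficient:
Kp = tan^2(45 + phi/2) = tan^2(63.0) = 3.85184
Compute passive force:
Pp = 0.5 * Kp * gamma * H^2
Pp = 0.5 * 3.85184 * 17.3 * 4.4^2
Pp = 645.04 kN/m


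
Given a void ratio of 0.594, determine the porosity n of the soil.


Using the relation n = e / (1 + e)
n = 0.594 / (1 + 0.594)
n = 0.594 / 1.594
n = 0.3726


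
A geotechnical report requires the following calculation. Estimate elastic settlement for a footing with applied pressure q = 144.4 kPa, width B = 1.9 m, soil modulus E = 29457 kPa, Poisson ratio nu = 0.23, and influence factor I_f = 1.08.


Using Se = q * B * (1 - nu^2) * I_f / E
1 - nu^2 = 1 - 0.23^2 = 0.9471
Se = 144.4 * 1.9 * 0.9471 * 1.08 / 29457
Se = 0.009527 m
Convert to mm: Se = 0.009527 * 1000 = 9.527 mm


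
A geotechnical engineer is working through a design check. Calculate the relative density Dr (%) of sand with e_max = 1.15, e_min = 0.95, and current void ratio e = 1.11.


Result: 20.0 %

Derivation:
Using Dr = (e_max - e) / (e_max - e_min) * 100
e_max - e = 1.15 - 1.11 = 0.04
e_max - e_min = 1.15 - 0.95 = 0.2
Dr = 0.04 / 0.2 * 100
Dr = 20.0 %


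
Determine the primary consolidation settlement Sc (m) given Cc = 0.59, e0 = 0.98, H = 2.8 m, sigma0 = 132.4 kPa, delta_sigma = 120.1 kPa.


Using Sc = Cc * H / (1 + e0) * log10((sigma0 + delta_sigma) / sigma0)
Stress ratio = (132.4 + 120.1) / 132.4 = 1.9071
log10(1.9071) = 0.280373
Cc * H / (1 + e0) = 0.59 * 2.8 / (1 + 0.98) = 0.834343
Sc = 0.834343 * 0.280373
Sc = 0.2339 m


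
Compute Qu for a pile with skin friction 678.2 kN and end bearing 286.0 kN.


Using Qu = Qf + Qb
Qu = 678.2 + 286.0
Qu = 964.2 kN


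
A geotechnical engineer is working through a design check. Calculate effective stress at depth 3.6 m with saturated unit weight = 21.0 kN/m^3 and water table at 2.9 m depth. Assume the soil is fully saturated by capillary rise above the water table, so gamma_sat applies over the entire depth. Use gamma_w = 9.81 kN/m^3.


Total stress = gamma_sat * depth
sigma = 21.0 * 3.6 = 75.6 kPa
Pore water pressure u = gamma_w * (depth - d_wt)
u = 9.81 * (3.6 - 2.9) = 6.867 kPa
Effective stress = sigma - u
sigma' = 75.6 - 6.867 = 68.73 kPa


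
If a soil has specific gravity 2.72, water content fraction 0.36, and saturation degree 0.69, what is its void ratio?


Result: 1.4191

Derivation:
Using the relation e = Gs * w / S
e = 2.72 * 0.36 / 0.69
e = 1.4191


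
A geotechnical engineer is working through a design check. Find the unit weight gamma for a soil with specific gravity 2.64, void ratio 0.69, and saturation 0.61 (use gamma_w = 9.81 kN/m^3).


Result: 17.768 kN/m^3

Derivation:
Using gamma = gamma_w * (Gs + S*e) / (1 + e)
Numerator: Gs + S*e = 2.64 + 0.61*0.69 = 3.0609
Denominator: 1 + e = 1 + 0.69 = 1.69
gamma = 9.81 * 3.0609 / 1.69
gamma = 17.768 kN/m^3


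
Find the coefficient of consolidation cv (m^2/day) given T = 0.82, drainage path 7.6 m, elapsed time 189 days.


Result: 0.2506 m^2/day

Derivation:
Using cv = T * H_dr^2 / t
H_dr^2 = 7.6^2 = 57.76
cv = 0.82 * 57.76 / 189
cv = 0.2506 m^2/day


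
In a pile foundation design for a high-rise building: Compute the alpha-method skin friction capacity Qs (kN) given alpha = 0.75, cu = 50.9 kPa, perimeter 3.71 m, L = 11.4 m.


Using Qs = alpha * cu * perimeter * L
Qs = 0.75 * 50.9 * 3.71 * 11.4
Qs = 1614.57 kN


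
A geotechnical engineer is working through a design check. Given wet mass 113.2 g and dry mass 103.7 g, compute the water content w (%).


Using w = (m_wet - m_dry) / m_dry * 100
m_wet - m_dry = 113.2 - 103.7 = 9.5 g
w = 9.5 / 103.7 * 100
w = 9.16 %


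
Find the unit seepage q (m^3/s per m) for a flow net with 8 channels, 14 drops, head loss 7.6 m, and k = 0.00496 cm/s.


Result: 0.0002154 m^3/s per m

Derivation:
Convert k to m/s for unit consistency with H:
k = 0.00496 cm/s = 0.00496 / 100 m/s = 4.96e-05 m/s
Using q = k * H * Nf / Nd
Nf / Nd = 8 / 14 = 0.5714
q = 4.96e-05 * 7.6 * 0.5714
q = 0.0002154 m^3/s per m


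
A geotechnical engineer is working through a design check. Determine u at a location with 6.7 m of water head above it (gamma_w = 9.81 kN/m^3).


Using u = gamma_w * h_w
u = 9.81 * 6.7
u = 65.73 kPa


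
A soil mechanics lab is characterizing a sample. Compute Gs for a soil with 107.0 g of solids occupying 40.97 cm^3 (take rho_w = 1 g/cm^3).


Using Gs = m_s / (V_s * rho_w)
Since rho_w = 1 g/cm^3:
Gs = 107.0 / 40.97
Gs = 2.612


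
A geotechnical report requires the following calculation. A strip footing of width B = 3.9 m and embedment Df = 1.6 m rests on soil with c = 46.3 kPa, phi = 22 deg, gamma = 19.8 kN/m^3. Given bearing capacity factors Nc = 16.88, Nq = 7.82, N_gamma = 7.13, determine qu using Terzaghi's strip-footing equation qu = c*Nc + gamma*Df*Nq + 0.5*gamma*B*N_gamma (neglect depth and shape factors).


Result: 1304.57 kPa

Derivation:
Compute qu = c*Nc + gamma*Df*Nq + 0.5*gamma*B*N_gamma
Term 1: 46.3 * 16.88 = 781.544
Term 2: 19.8 * 1.6 * 7.82 = 247.7376
Term 3: 0.5 * 19.8 * 3.9 * 7.13 = 275.2893
qu = 781.544 + 247.7376 + 275.2893
qu = 1304.57 kPa


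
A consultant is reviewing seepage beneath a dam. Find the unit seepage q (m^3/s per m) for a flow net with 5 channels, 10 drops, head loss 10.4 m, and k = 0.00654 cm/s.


Result: 0.0003401 m^3/s per m

Derivation:
Convert k to m/s for unit consistency with H:
k = 0.00654 cm/s = 0.00654 / 100 m/s = 6.54e-05 m/s
Using q = k * H * Nf / Nd
Nf / Nd = 5 / 10 = 0.5
q = 6.54e-05 * 10.4 * 0.5
q = 0.0003401 m^3/s per m


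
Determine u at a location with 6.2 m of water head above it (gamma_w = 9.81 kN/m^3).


Using u = gamma_w * h_w
u = 9.81 * 6.2
u = 60.82 kPa


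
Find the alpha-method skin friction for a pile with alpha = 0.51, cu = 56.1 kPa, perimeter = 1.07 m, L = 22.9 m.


Result: 701.06 kN

Derivation:
Using Qs = alpha * cu * perimeter * L
Qs = 0.51 * 56.1 * 1.07 * 22.9
Qs = 701.06 kN


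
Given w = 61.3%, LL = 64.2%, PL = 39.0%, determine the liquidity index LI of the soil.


First compute the plasticity index:
PI = LL - PL = 64.2 - 39.0 = 25.2
Then compute the liquidity index:
LI = (w - PL) / PI
LI = (61.3 - 39.0) / 25.2
LI = 0.885


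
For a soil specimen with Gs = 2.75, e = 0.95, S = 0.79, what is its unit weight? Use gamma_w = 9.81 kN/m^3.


Using gamma = gamma_w * (Gs + S*e) / (1 + e)
Numerator: Gs + S*e = 2.75 + 0.79*0.95 = 3.5005
Denominator: 1 + e = 1 + 0.95 = 1.95
gamma = 9.81 * 3.5005 / 1.95
gamma = 17.61 kN/m^3


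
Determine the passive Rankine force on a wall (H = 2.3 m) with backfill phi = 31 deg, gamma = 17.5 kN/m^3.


Result: 144.6 kN/m

Derivation:
Compute passive earth pressure coefficient:
Kp = tan^2(45 + phi/2) = tan^2(60.5) = 3.124035
Compute passive force:
Pp = 0.5 * Kp * gamma * H^2
Pp = 0.5 * 3.124035 * 17.5 * 2.3^2
Pp = 144.6 kN/m


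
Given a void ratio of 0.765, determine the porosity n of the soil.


Using the relation n = e / (1 + e)
n = 0.765 / (1 + 0.765)
n = 0.765 / 1.765
n = 0.4334


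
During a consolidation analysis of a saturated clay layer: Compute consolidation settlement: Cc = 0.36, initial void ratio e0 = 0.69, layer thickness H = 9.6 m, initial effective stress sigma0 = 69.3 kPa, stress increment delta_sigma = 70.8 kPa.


Result: 0.6252 m

Derivation:
Using Sc = Cc * H / (1 + e0) * log10((sigma0 + delta_sigma) / sigma0)
Stress ratio = (69.3 + 70.8) / 69.3 = 2.02165
log10(2.02165) = 0.305705
Cc * H / (1 + e0) = 0.36 * 9.6 / (1 + 0.69) = 2.04497
Sc = 2.04497 * 0.305705
Sc = 0.6252 m


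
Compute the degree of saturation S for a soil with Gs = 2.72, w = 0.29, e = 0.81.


Using S = Gs * w / e
S = 2.72 * 0.29 / 0.81
S = 0.9738


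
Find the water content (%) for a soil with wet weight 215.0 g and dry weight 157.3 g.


Result: 36.68 %

Derivation:
Using w = (m_wet - m_dry) / m_dry * 100
m_wet - m_dry = 215.0 - 157.3 = 57.7 g
w = 57.7 / 157.3 * 100
w = 36.68 %


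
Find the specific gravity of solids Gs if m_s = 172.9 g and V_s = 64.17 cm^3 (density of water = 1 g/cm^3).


Using Gs = m_s / (V_s * rho_w)
Since rho_w = 1 g/cm^3:
Gs = 172.9 / 64.17
Gs = 2.694


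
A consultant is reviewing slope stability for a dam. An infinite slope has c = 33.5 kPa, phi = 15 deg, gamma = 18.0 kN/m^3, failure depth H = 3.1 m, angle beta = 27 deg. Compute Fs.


Using Fs = c / (gamma*H*sin(beta)*cos(beta)) + tan(phi)/tan(beta)
Cohesion contribution = 33.5 / (18.0*3.1*sin(27)*cos(27))
Cohesion contribution = 1.48417
Friction contribution = tan(15)/tan(27) = 0.52588
Fs = 1.48417 + 0.52588
Fs = 2.01


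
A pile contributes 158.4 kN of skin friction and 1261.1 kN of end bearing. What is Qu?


Using Qu = Qf + Qb
Qu = 158.4 + 1261.1
Qu = 1419.5 kN


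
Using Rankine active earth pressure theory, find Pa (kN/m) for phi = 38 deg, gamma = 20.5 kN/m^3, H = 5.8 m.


Compute active earth pressure coefficient:
Ka = tan^2(45 - phi/2) = tan^2(26.0) = 0.237883
Compute active force:
Pa = 0.5 * Ka * gamma * H^2
Pa = 0.5 * 0.237883 * 20.5 * 5.8^2
Pa = 82.02 kN/m


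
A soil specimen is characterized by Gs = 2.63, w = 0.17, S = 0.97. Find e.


Using the relation e = Gs * w / S
e = 2.63 * 0.17 / 0.97
e = 0.4609


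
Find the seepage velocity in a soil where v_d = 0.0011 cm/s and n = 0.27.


Result: 0.00407 cm/s

Derivation:
Using v_s = v_d / n
v_s = 0.0011 / 0.27
v_s = 0.00407 cm/s


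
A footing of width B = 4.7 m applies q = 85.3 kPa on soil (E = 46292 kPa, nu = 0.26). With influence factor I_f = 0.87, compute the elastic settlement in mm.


Using Se = q * B * (1 - nu^2) * I_f / E
1 - nu^2 = 1 - 0.26^2 = 0.9324
Se = 85.3 * 4.7 * 0.9324 * 0.87 / 46292
Se = 0.007025 m
Convert to mm: Se = 0.007025 * 1000 = 7.025 mm


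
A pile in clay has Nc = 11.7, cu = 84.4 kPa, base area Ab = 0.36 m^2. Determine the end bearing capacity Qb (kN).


Result: 355.49 kN

Derivation:
Using Qb = Nc * cu * Ab
Qb = 11.7 * 84.4 * 0.36
Qb = 355.49 kN


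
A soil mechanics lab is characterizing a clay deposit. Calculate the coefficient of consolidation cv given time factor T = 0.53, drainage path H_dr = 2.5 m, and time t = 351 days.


Using cv = T * H_dr^2 / t
H_dr^2 = 2.5^2 = 6.25
cv = 0.53 * 6.25 / 351
cv = 0.00944 m^2/day


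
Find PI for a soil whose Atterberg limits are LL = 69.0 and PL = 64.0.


Result: 5.0

Derivation:
Using PI = LL - PL
PI = 69.0 - 64.0
PI = 5.0


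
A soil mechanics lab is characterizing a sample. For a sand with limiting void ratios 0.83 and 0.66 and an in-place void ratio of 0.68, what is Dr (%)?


Using Dr = (e_max - e) / (e_max - e_min) * 100
e_max - e = 0.83 - 0.68 = 0.15
e_max - e_min = 0.83 - 0.66 = 0.17
Dr = 0.15 / 0.17 * 100
Dr = 88.24 %


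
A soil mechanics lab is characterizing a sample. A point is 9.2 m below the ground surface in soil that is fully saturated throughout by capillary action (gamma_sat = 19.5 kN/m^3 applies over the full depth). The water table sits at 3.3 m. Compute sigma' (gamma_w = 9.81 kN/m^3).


Total stress = gamma_sat * depth
sigma = 19.5 * 9.2 = 179.4 kPa
Pore water pressure u = gamma_w * (depth - d_wt)
u = 9.81 * (9.2 - 3.3) = 57.879 kPa
Effective stress = sigma - u
sigma' = 179.4 - 57.879 = 121.52 kPa


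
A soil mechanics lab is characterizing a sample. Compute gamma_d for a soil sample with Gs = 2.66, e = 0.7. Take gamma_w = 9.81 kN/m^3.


Result: 15.35 kN/m^3

Derivation:
Using gamma_d = Gs * gamma_w / (1 + e)
gamma_d = 2.66 * 9.81 / (1 + 0.7)
gamma_d = 2.66 * 9.81 / 1.7
gamma_d = 15.35 kN/m^3


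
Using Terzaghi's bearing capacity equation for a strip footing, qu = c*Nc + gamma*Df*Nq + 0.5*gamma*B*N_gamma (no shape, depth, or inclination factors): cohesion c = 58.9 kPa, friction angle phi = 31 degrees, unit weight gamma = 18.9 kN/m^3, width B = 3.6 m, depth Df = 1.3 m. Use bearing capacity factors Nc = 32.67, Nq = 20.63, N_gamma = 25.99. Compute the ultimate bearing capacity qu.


Compute qu = c*Nc + gamma*Df*Nq + 0.5*gamma*B*N_gamma
Term 1: 58.9 * 32.67 = 1924.263
Term 2: 18.9 * 1.3 * 20.63 = 506.8791
Term 3: 0.5 * 18.9 * 3.6 * 25.99 = 884.1798
qu = 1924.263 + 506.8791 + 884.1798
qu = 3315.32 kPa


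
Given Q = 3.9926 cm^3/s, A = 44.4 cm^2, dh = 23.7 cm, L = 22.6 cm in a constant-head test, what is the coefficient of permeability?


Result: 0.08575 cm/s

Derivation:
Compute hydraulic gradient:
i = dh / L = 23.7 / 22.6 = 1.04867
Then apply Darcy's law:
k = Q / (A * i)
k = 3.9926 / (44.4 * 1.04867)
k = 3.9926 / 46.5611
k = 0.08575 cm/s


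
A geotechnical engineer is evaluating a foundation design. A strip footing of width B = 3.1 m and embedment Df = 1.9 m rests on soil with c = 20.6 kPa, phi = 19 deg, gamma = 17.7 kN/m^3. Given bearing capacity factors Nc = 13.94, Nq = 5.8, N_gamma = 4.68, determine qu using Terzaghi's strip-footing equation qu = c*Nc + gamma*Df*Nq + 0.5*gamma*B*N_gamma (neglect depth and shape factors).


Compute qu = c*Nc + gamma*Df*Nq + 0.5*gamma*B*N_gamma
Term 1: 20.6 * 13.94 = 287.164
Term 2: 17.7 * 1.9 * 5.8 = 195.054
Term 3: 0.5 * 17.7 * 3.1 * 4.68 = 128.3958
qu = 287.164 + 195.054 + 128.3958
qu = 610.61 kPa


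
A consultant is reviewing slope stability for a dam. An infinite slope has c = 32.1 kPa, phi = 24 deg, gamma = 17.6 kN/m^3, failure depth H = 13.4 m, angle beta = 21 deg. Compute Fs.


Using Fs = c / (gamma*H*sin(beta)*cos(beta)) + tan(phi)/tan(beta)
Cohesion contribution = 32.1 / (17.6*13.4*sin(21)*cos(21))
Cohesion contribution = 0.406824
Friction contribution = tan(24)/tan(21) = 1.15986
Fs = 0.406824 + 1.15986
Fs = 1.567


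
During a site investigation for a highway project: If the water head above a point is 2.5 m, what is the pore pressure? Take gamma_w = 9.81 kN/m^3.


Using u = gamma_w * h_w
u = 9.81 * 2.5
u = 24.53 kPa


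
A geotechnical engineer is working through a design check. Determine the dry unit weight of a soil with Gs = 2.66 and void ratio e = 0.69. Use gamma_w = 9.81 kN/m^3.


Result: 15.441 kN/m^3

Derivation:
Using gamma_d = Gs * gamma_w / (1 + e)
gamma_d = 2.66 * 9.81 / (1 + 0.69)
gamma_d = 2.66 * 9.81 / 1.69
gamma_d = 15.441 kN/m^3


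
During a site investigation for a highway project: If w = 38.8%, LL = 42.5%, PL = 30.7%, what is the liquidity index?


First compute the plasticity index:
PI = LL - PL = 42.5 - 30.7 = 11.8
Then compute the liquidity index:
LI = (w - PL) / PI
LI = (38.8 - 30.7) / 11.8
LI = 0.686


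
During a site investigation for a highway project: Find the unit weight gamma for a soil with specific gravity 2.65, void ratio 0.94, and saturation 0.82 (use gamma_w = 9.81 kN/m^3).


Using gamma = gamma_w * (Gs + S*e) / (1 + e)
Numerator: Gs + S*e = 2.65 + 0.82*0.94 = 3.4208
Denominator: 1 + e = 1 + 0.94 = 1.94
gamma = 9.81 * 3.4208 / 1.94
gamma = 17.298 kN/m^3


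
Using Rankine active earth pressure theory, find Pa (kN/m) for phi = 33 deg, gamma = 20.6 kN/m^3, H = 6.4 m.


Compute active earth pressure coefficient:
Ka = tan^2(45 - phi/2) = tan^2(28.5) = 0.294801
Compute active force:
Pa = 0.5 * Ka * gamma * H^2
Pa = 0.5 * 0.294801 * 20.6 * 6.4^2
Pa = 124.37 kN/m


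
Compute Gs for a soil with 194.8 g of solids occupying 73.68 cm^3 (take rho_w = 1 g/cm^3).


Using Gs = m_s / (V_s * rho_w)
Since rho_w = 1 g/cm^3:
Gs = 194.8 / 73.68
Gs = 2.644


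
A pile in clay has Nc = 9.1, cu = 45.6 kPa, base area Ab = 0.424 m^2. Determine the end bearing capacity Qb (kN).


Using Qb = Nc * cu * Ab
Qb = 9.1 * 45.6 * 0.424
Qb = 175.94 kN


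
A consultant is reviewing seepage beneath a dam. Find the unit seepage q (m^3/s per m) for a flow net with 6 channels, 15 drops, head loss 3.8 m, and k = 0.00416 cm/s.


Result: 6.323e-05 m^3/s per m

Derivation:
Convert k to m/s for unit consistency with H:
k = 0.00416 cm/s = 0.00416 / 100 m/s = 4.16e-05 m/s
Using q = k * H * Nf / Nd
Nf / Nd = 6 / 15 = 0.4
q = 4.16e-05 * 3.8 * 0.4
q = 6.323e-05 m^3/s per m


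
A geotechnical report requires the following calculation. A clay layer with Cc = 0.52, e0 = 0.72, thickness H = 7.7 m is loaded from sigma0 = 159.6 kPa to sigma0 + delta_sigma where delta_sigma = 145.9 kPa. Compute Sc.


Using Sc = Cc * H / (1 + e0) * log10((sigma0 + delta_sigma) / sigma0)
Stress ratio = (159.6 + 145.9) / 159.6 = 1.91416
log10(1.91416) = 0.281978
Cc * H / (1 + e0) = 0.52 * 7.7 / (1 + 0.72) = 2.32791
Sc = 2.32791 * 0.281978
Sc = 0.6564 m


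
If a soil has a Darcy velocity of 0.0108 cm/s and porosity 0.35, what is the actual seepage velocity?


Using v_s = v_d / n
v_s = 0.0108 / 0.35
v_s = 0.03086 cm/s


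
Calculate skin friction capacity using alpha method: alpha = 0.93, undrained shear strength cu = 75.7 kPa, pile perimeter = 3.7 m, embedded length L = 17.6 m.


Using Qs = alpha * cu * perimeter * L
Qs = 0.93 * 75.7 * 3.7 * 17.6
Qs = 4584.51 kN


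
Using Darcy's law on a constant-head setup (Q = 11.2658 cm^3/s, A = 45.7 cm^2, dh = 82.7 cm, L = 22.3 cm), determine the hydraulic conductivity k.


Compute hydraulic gradient:
i = dh / L = 82.7 / 22.3 = 3.70852
Then apply Darcy's law:
k = Q / (A * i)
k = 11.2658 / (45.7 * 3.70852)
k = 11.2658 / 169.479
k = 0.066473 cm/s


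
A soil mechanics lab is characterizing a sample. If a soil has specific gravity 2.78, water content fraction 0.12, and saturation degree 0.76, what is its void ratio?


Using the relation e = Gs * w / S
e = 2.78 * 0.12 / 0.76
e = 0.4389


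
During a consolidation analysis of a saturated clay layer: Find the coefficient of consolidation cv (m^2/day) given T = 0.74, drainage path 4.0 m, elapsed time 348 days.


Using cv = T * H_dr^2 / t
H_dr^2 = 4.0^2 = 16.0
cv = 0.74 * 16.0 / 348
cv = 0.03402 m^2/day


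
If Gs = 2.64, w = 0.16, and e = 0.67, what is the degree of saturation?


Using S = Gs * w / e
S = 2.64 * 0.16 / 0.67
S = 0.6304


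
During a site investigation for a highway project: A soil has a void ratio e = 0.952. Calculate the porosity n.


Using the relation n = e / (1 + e)
n = 0.952 / (1 + 0.952)
n = 0.952 / 1.952
n = 0.4877


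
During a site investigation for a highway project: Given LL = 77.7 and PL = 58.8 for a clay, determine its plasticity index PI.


Using PI = LL - PL
PI = 77.7 - 58.8
PI = 18.9


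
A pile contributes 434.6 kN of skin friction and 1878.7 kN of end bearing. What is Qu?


Using Qu = Qf + Qb
Qu = 434.6 + 1878.7
Qu = 2313.3 kN


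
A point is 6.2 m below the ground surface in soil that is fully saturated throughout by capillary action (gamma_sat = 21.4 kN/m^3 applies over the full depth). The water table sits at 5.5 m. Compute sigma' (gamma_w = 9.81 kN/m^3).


Total stress = gamma_sat * depth
sigma = 21.4 * 6.2 = 132.68 kPa
Pore water pressure u = gamma_w * (depth - d_wt)
u = 9.81 * (6.2 - 5.5) = 6.867 kPa
Effective stress = sigma - u
sigma' = 132.68 - 6.867 = 125.81 kPa


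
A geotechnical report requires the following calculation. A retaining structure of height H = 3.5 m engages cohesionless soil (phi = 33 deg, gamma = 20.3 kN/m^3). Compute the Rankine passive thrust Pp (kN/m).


Compute passive earth pressure coefficient:
Kp = tan^2(45 + phi/2) = tan^2(61.5) = 3.39212
Compute passive force:
Pp = 0.5 * Kp * gamma * H^2
Pp = 0.5 * 3.39212 * 20.3 * 3.5^2
Pp = 421.77 kN/m


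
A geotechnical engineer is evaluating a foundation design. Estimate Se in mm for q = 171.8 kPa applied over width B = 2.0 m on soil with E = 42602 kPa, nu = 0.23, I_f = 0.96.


Using Se = q * B * (1 - nu^2) * I_f / E
1 - nu^2 = 1 - 0.23^2 = 0.9471
Se = 171.8 * 2.0 * 0.9471 * 0.96 / 42602
Se = 0.007333 m
Convert to mm: Se = 0.007333 * 1000 = 7.333 mm


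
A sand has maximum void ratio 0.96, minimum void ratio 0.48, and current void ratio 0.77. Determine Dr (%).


Using Dr = (e_max - e) / (e_max - e_min) * 100
e_max - e = 0.96 - 0.77 = 0.19
e_max - e_min = 0.96 - 0.48 = 0.48
Dr = 0.19 / 0.48 * 100
Dr = 39.58 %


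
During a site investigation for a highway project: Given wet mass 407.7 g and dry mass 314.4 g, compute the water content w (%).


Using w = (m_wet - m_dry) / m_dry * 100
m_wet - m_dry = 407.7 - 314.4 = 93.3 g
w = 93.3 / 314.4 * 100
w = 29.68 %


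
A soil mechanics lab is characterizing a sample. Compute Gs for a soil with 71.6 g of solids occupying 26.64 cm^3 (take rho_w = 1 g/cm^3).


Result: 2.688

Derivation:
Using Gs = m_s / (V_s * rho_w)
Since rho_w = 1 g/cm^3:
Gs = 71.6 / 26.64
Gs = 2.688


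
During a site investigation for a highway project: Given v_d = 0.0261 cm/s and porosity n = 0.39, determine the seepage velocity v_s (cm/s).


Result: 0.06692 cm/s

Derivation:
Using v_s = v_d / n
v_s = 0.0261 / 0.39
v_s = 0.06692 cm/s


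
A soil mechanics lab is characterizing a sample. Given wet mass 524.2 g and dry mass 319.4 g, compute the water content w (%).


Using w = (m_wet - m_dry) / m_dry * 100
m_wet - m_dry = 524.2 - 319.4 = 204.8 g
w = 204.8 / 319.4 * 100
w = 64.12 %


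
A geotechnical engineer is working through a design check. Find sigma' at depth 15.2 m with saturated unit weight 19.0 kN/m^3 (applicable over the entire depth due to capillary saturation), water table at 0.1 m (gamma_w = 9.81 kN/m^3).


Total stress = gamma_sat * depth
sigma = 19.0 * 15.2 = 288.8 kPa
Pore water pressure u = gamma_w * (depth - d_wt)
u = 9.81 * (15.2 - 0.1) = 148.131 kPa
Effective stress = sigma - u
sigma' = 288.8 - 148.131 = 140.67 kPa


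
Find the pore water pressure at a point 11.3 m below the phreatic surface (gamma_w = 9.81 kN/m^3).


Using u = gamma_w * h_w
u = 9.81 * 11.3
u = 110.85 kPa


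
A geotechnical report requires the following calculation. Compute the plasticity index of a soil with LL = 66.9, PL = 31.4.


Result: 35.5

Derivation:
Using PI = LL - PL
PI = 66.9 - 31.4
PI = 35.5


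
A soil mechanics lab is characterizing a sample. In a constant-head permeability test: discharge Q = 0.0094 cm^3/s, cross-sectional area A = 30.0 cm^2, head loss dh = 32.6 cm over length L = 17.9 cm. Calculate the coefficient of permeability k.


Result: 0.000172 cm/s

Derivation:
Compute hydraulic gradient:
i = dh / L = 32.6 / 17.9 = 1.82123
Then apply Darcy's law:
k = Q / (A * i)
k = 0.0094 / (30.0 * 1.82123)
k = 0.0094 / 54.6369
k = 0.000172 cm/s


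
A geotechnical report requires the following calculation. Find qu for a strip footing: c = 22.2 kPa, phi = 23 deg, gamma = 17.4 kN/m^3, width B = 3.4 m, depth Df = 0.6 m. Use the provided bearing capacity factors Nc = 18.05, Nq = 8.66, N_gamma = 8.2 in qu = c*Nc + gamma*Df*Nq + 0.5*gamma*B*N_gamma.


Compute qu = c*Nc + gamma*Df*Nq + 0.5*gamma*B*N_gamma
Term 1: 22.2 * 18.05 = 400.71
Term 2: 17.4 * 0.6 * 8.66 = 90.4104
Term 3: 0.5 * 17.4 * 3.4 * 8.2 = 242.556
qu = 400.71 + 90.4104 + 242.556
qu = 733.68 kPa


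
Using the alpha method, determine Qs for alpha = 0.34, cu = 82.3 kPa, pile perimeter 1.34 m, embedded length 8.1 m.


Result: 303.72 kN

Derivation:
Using Qs = alpha * cu * perimeter * L
Qs = 0.34 * 82.3 * 1.34 * 8.1
Qs = 303.72 kN


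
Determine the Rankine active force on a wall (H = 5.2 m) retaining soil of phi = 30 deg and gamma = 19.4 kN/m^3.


Compute active earth pressure coefficient:
Ka = tan^2(45 - phi/2) = tan^2(30.0) = 0.333333
Compute active force:
Pa = 0.5 * Ka * gamma * H^2
Pa = 0.5 * 0.333333 * 19.4 * 5.2^2
Pa = 87.43 kN/m


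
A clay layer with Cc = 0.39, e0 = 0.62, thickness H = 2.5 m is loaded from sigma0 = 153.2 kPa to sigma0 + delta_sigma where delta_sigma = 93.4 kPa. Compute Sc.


Using Sc = Cc * H / (1 + e0) * log10((sigma0 + delta_sigma) / sigma0)
Stress ratio = (153.2 + 93.4) / 153.2 = 1.60966
log10(1.60966) = 0.206734
Cc * H / (1 + e0) = 0.39 * 2.5 / (1 + 0.62) = 0.601852
Sc = 0.601852 * 0.206734
Sc = 0.1244 m


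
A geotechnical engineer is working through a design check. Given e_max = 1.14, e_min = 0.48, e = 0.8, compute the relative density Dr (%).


Using Dr = (e_max - e) / (e_max - e_min) * 100
e_max - e = 1.14 - 0.8 = 0.34
e_max - e_min = 1.14 - 0.48 = 0.66
Dr = 0.34 / 0.66 * 100
Dr = 51.52 %


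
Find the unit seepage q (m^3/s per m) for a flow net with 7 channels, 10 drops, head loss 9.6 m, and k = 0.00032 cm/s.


Convert k to m/s for unit consistency with H:
k = 0.00032 cm/s = 0.00032 / 100 m/s = 3.2e-06 m/s
Using q = k * H * Nf / Nd
Nf / Nd = 7 / 10 = 0.7
q = 3.2e-06 * 9.6 * 0.7
q = 2.15e-05 m^3/s per m


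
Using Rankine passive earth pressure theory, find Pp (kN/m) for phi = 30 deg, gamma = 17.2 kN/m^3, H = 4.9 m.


Result: 619.46 kN/m

Derivation:
Compute passive earth pressure coefficient:
Kp = tan^2(45 + phi/2) = tan^2(60.0) = 3
Compute passive force:
Pp = 0.5 * Kp * gamma * H^2
Pp = 0.5 * 3 * 17.2 * 4.9^2
Pp = 619.46 kN/m


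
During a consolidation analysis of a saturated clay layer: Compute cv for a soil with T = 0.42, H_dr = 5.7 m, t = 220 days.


Result: 0.06203 m^2/day

Derivation:
Using cv = T * H_dr^2 / t
H_dr^2 = 5.7^2 = 32.49
cv = 0.42 * 32.49 / 220
cv = 0.06203 m^2/day


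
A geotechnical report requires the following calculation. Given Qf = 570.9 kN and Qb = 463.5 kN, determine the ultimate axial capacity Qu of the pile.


Using Qu = Qf + Qb
Qu = 570.9 + 463.5
Qu = 1034.4 kN


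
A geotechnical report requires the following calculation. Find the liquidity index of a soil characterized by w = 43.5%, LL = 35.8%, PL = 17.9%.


Result: 1.43

Derivation:
First compute the plasticity index:
PI = LL - PL = 35.8 - 17.9 = 17.9
Then compute the liquidity index:
LI = (w - PL) / PI
LI = (43.5 - 17.9) / 17.9
LI = 1.43


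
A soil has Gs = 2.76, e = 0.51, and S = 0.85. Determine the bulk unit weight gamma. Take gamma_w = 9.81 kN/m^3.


Using gamma = gamma_w * (Gs + S*e) / (1 + e)
Numerator: Gs + S*e = 2.76 + 0.85*0.51 = 3.1935
Denominator: 1 + e = 1 + 0.51 = 1.51
gamma = 9.81 * 3.1935 / 1.51
gamma = 20.747 kN/m^3


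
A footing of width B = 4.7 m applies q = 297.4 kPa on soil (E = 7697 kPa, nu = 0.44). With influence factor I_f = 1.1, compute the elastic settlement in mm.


Using Se = q * B * (1 - nu^2) * I_f / E
1 - nu^2 = 1 - 0.44^2 = 0.8064
Se = 297.4 * 4.7 * 0.8064 * 1.1 / 7697
Se = 0.161087 m
Convert to mm: Se = 0.161087 * 1000 = 161.087 mm


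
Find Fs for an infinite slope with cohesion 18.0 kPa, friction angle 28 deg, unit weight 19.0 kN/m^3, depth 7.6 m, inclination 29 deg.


Using Fs = c / (gamma*H*sin(beta)*cos(beta)) + tan(phi)/tan(beta)
Cohesion contribution = 18.0 / (19.0*7.6*sin(29)*cos(29))
Cohesion contribution = 0.293978
Friction contribution = tan(28)/tan(29) = 0.959229
Fs = 0.293978 + 0.959229
Fs = 1.253


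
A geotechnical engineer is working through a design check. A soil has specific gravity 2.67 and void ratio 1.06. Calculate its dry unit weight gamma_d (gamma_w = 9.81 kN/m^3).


Result: 12.715 kN/m^3

Derivation:
Using gamma_d = Gs * gamma_w / (1 + e)
gamma_d = 2.67 * 9.81 / (1 + 1.06)
gamma_d = 2.67 * 9.81 / 2.06
gamma_d = 12.715 kN/m^3


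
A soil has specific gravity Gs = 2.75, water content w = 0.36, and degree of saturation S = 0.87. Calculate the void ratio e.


Using the relation e = Gs * w / S
e = 2.75 * 0.36 / 0.87
e = 1.1379


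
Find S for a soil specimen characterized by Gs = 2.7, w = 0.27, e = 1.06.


Using S = Gs * w / e
S = 2.7 * 0.27 / 1.06
S = 0.6877


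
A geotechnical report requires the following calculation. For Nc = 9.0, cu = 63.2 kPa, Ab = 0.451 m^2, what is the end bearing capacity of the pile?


Result: 256.53 kN

Derivation:
Using Qb = Nc * cu * Ab
Qb = 9.0 * 63.2 * 0.451
Qb = 256.53 kN


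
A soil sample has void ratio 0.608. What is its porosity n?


Using the relation n = e / (1 + e)
n = 0.608 / (1 + 0.608)
n = 0.608 / 1.608
n = 0.3781


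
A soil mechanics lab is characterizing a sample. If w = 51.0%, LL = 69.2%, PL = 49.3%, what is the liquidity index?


First compute the plasticity index:
PI = LL - PL = 69.2 - 49.3 = 19.9
Then compute the liquidity index:
LI = (w - PL) / PI
LI = (51.0 - 49.3) / 19.9
LI = 0.085


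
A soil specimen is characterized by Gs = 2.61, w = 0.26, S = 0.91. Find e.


Using the relation e = Gs * w / S
e = 2.61 * 0.26 / 0.91
e = 0.7457


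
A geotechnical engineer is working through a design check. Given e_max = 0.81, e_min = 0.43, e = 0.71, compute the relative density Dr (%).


Result: 26.32 %

Derivation:
Using Dr = (e_max - e) / (e_max - e_min) * 100
e_max - e = 0.81 - 0.71 = 0.1
e_max - e_min = 0.81 - 0.43 = 0.38
Dr = 0.1 / 0.38 * 100
Dr = 26.32 %


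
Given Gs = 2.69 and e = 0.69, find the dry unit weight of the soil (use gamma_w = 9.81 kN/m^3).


Result: 15.615 kN/m^3

Derivation:
Using gamma_d = Gs * gamma_w / (1 + e)
gamma_d = 2.69 * 9.81 / (1 + 0.69)
gamma_d = 2.69 * 9.81 / 1.69
gamma_d = 15.615 kN/m^3


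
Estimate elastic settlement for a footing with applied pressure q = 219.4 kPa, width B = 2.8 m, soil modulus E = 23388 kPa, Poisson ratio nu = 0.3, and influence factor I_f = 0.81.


Result: 19.361 mm

Derivation:
Using Se = q * B * (1 - nu^2) * I_f / E
1 - nu^2 = 1 - 0.3^2 = 0.91
Se = 219.4 * 2.8 * 0.91 * 0.81 / 23388
Se = 0.019361 m
Convert to mm: Se = 0.019361 * 1000 = 19.361 mm


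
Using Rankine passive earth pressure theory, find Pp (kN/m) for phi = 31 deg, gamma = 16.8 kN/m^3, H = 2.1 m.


Result: 115.73 kN/m

Derivation:
Compute passive earth pressure coefficient:
Kp = tan^2(45 + phi/2) = tan^2(60.5) = 3.124035
Compute passive force:
Pp = 0.5 * Kp * gamma * H^2
Pp = 0.5 * 3.124035 * 16.8 * 2.1^2
Pp = 115.73 kN/m


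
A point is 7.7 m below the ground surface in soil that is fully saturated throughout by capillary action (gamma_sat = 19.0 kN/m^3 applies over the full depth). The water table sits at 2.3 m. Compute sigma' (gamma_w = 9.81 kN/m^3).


Result: 93.33 kPa

Derivation:
Total stress = gamma_sat * depth
sigma = 19.0 * 7.7 = 146.3 kPa
Pore water pressure u = gamma_w * (depth - d_wt)
u = 9.81 * (7.7 - 2.3) = 52.974 kPa
Effective stress = sigma - u
sigma' = 146.3 - 52.974 = 93.33 kPa


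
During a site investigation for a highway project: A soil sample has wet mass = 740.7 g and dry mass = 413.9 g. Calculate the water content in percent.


Using w = (m_wet - m_dry) / m_dry * 100
m_wet - m_dry = 740.7 - 413.9 = 326.8 g
w = 326.8 / 413.9 * 100
w = 78.96 %


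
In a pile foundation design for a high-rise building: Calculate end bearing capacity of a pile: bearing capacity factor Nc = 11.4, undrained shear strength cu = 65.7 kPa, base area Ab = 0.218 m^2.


Using Qb = Nc * cu * Ab
Qb = 11.4 * 65.7 * 0.218
Qb = 163.28 kN


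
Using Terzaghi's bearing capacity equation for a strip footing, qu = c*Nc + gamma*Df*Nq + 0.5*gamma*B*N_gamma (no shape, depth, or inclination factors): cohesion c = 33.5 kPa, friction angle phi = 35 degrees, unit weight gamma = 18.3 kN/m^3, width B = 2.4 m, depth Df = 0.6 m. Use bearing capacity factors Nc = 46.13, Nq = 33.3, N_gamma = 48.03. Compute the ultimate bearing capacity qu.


Result: 2965.73 kPa

Derivation:
Compute qu = c*Nc + gamma*Df*Nq + 0.5*gamma*B*N_gamma
Term 1: 33.5 * 46.13 = 1545.355
Term 2: 18.3 * 0.6 * 33.3 = 365.634
Term 3: 0.5 * 18.3 * 2.4 * 48.03 = 1054.7388
qu = 1545.355 + 365.634 + 1054.7388
qu = 2965.73 kPa


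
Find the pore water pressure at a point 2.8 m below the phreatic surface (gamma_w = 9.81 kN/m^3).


Result: 27.47 kPa

Derivation:
Using u = gamma_w * h_w
u = 9.81 * 2.8
u = 27.47 kPa


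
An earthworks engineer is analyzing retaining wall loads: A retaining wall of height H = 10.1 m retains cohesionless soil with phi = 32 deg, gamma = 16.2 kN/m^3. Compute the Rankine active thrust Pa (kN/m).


Result: 253.88 kN/m

Derivation:
Compute active earth pressure coefficient:
Ka = tan^2(45 - phi/2) = tan^2(29.0) = 0.307259
Compute active force:
Pa = 0.5 * Ka * gamma * H^2
Pa = 0.5 * 0.307259 * 16.2 * 10.1^2
Pa = 253.88 kN/m


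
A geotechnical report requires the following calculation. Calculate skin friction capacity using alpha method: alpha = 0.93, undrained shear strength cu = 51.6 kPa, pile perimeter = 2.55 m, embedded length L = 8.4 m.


Using Qs = alpha * cu * perimeter * L
Qs = 0.93 * 51.6 * 2.55 * 8.4
Qs = 1027.9 kN
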